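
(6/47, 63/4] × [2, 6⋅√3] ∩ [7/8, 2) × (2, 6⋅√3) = [7/8, 2) × (2, 6⋅√3)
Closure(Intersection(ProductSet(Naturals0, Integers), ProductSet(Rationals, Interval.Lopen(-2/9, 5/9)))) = ProductSet(Naturals0, Range(0, 1, 1))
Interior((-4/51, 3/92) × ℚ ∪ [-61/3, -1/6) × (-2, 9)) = (-61/3, -1/6) × (-2, 9)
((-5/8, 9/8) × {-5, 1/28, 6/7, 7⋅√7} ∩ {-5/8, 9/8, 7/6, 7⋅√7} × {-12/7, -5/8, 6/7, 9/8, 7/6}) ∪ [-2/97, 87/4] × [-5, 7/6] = [-2/97, 87/4] × [-5, 7/6]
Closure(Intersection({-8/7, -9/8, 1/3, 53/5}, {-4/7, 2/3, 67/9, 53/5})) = {53/5}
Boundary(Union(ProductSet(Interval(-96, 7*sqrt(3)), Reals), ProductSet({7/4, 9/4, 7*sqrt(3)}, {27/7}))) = ProductSet({-96, 7*sqrt(3)}, Reals)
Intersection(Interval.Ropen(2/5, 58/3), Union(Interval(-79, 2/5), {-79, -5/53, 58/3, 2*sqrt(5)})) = {2/5, 2*sqrt(5)}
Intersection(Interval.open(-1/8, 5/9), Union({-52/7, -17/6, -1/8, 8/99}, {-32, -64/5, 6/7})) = {8/99}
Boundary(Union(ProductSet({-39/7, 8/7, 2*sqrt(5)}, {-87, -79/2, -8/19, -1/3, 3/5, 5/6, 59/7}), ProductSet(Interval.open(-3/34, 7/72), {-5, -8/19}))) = Union(ProductSet({-39/7, 8/7, 2*sqrt(5)}, {-87, -79/2, -8/19, -1/3, 3/5, 5/6, 59/7}), ProductSet(Interval(-3/34, 7/72), {-5, -8/19}))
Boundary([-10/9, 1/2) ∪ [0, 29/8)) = {-10/9, 29/8}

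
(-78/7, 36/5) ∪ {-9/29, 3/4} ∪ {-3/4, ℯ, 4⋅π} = (-78/7, 36/5) ∪ {4⋅π}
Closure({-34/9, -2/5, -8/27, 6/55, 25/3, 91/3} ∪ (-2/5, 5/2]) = {-34/9, 25/3, 91/3} ∪ [-2/5, 5/2]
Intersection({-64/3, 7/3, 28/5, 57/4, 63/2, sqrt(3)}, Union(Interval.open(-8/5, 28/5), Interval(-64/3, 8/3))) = {-64/3, 7/3, sqrt(3)}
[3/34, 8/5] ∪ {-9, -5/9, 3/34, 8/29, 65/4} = {-9, -5/9, 65/4} ∪ [3/34, 8/5]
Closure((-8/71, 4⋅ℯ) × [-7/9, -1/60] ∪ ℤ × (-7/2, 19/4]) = (ℤ × [-7/2, 19/4]) ∪ ([-8/71, 4⋅ℯ] × [-7/9, -1/60])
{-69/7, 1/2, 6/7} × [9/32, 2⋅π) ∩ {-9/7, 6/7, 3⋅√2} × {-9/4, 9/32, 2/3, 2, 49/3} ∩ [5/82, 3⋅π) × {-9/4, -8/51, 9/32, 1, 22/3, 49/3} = {6/7} × {9/32}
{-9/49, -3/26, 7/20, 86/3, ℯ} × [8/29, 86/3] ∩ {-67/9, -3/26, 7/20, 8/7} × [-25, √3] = {-3/26, 7/20} × [8/29, √3]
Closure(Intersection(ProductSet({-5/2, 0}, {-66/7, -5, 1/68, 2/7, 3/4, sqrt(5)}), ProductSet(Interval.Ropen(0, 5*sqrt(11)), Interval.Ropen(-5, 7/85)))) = ProductSet({0}, {-5, 1/68})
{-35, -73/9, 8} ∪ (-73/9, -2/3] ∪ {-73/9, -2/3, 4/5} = {-35, 4/5, 8} ∪ [-73/9, -2/3]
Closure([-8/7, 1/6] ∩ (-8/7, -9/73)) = [-8/7, -9/73]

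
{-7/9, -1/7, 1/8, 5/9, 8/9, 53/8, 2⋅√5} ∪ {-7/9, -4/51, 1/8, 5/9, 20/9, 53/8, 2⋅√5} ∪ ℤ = ℤ ∪ {-7/9, -1/7, -4/51, 1/8, 5/9, 8/9, 20/9, 53/8, 2⋅√5}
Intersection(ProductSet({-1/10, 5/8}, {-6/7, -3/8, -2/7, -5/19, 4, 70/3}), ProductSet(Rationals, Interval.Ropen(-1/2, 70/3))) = ProductSet({-1/10, 5/8}, {-3/8, -2/7, -5/19, 4})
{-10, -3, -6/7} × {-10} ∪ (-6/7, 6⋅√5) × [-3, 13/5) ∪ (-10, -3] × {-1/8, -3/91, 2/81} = ({-10, -3, -6/7} × {-10}) ∪ ((-10, -3] × {-1/8, -3/91, 2/81}) ∪ ((-6/7, 6⋅√5) × [-3, 13/5))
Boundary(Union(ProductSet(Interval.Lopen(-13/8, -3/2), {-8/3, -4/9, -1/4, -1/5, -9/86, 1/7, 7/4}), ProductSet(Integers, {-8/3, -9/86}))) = Union(ProductSet(Integers, {-8/3, -9/86}), ProductSet(Interval(-13/8, -3/2), {-8/3, -4/9, -1/4, -1/5, -9/86, 1/7, 7/4}))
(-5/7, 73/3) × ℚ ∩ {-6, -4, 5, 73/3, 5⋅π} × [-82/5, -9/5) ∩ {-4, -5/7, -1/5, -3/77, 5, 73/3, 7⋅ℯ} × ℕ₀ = ∅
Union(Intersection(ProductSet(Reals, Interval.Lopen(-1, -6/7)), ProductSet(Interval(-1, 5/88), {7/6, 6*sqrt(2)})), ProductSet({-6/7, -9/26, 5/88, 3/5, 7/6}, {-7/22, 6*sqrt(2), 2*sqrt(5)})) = ProductSet({-6/7, -9/26, 5/88, 3/5, 7/6}, {-7/22, 6*sqrt(2), 2*sqrt(5)})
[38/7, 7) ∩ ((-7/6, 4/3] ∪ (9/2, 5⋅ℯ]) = [38/7, 7)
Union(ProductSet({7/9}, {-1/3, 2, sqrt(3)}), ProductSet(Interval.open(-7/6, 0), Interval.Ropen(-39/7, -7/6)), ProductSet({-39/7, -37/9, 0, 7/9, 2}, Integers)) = Union(ProductSet({7/9}, {-1/3, 2, sqrt(3)}), ProductSet({-39/7, -37/9, 0, 7/9, 2}, Integers), ProductSet(Interval.open(-7/6, 0), Interval.Ropen(-39/7, -7/6)))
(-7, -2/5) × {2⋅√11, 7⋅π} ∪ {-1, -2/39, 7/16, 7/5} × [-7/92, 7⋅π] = ({-1, -2/39, 7/16, 7/5} × [-7/92, 7⋅π]) ∪ ((-7, -2/5) × {2⋅√11, 7⋅π})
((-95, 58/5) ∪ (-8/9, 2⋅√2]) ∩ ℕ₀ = {0, 1, …, 11}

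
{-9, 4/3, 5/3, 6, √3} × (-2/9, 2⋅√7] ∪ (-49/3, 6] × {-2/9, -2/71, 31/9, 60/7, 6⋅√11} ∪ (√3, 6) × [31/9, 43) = ((√3, 6) × [31/9, 43)) ∪ ((-49/3, 6] × {-2/9, -2/71, 31/9, 60/7, 6⋅√11}) ∪ ({-9, 4/3, 5/3, 6, √3} × (-2/9, 2⋅√7])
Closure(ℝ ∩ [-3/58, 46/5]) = [-3/58, 46/5]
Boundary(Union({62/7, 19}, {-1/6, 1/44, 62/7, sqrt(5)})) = {-1/6, 1/44, 62/7, 19, sqrt(5)}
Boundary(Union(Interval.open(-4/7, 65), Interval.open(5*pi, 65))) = {-4/7, 65}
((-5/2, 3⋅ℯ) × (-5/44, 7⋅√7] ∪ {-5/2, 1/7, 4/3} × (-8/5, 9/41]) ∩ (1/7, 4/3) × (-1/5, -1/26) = (1/7, 4/3) × (-5/44, -1/26)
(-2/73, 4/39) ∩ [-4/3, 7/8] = (-2/73, 4/39)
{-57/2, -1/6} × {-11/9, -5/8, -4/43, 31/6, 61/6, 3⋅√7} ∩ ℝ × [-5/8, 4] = {-57/2, -1/6} × {-5/8, -4/43}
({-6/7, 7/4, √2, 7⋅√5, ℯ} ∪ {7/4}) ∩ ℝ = {-6/7, 7/4, √2, 7⋅√5, ℯ}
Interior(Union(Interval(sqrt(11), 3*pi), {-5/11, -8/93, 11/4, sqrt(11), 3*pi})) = Interval.open(sqrt(11), 3*pi)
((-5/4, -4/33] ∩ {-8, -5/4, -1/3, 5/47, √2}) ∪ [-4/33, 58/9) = {-1/3} ∪ [-4/33, 58/9)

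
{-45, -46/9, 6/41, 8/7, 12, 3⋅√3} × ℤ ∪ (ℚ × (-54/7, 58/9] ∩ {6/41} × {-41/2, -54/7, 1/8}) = ({6/41} × {1/8}) ∪ ({-45, -46/9, 6/41, 8/7, 12, 3⋅√3} × ℤ)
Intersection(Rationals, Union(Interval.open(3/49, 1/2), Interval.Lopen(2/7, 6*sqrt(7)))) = Intersection(Interval.Lopen(3/49, 6*sqrt(7)), Rationals)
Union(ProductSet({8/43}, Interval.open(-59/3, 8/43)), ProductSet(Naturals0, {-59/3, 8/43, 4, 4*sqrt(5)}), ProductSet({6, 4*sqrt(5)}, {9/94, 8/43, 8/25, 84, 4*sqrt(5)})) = Union(ProductSet({8/43}, Interval.open(-59/3, 8/43)), ProductSet({6, 4*sqrt(5)}, {9/94, 8/43, 8/25, 84, 4*sqrt(5)}), ProductSet(Naturals0, {-59/3, 8/43, 4, 4*sqrt(5)}))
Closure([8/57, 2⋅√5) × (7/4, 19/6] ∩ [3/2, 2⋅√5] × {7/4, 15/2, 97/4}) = ∅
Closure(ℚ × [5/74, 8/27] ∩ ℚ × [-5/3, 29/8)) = ℝ × [5/74, 8/27]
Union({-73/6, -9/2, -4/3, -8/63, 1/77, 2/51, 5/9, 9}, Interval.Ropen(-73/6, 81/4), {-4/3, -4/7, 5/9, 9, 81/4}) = Interval(-73/6, 81/4)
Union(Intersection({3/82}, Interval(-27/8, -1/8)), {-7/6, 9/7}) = {-7/6, 9/7}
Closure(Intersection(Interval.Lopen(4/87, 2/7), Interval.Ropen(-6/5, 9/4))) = Interval(4/87, 2/7)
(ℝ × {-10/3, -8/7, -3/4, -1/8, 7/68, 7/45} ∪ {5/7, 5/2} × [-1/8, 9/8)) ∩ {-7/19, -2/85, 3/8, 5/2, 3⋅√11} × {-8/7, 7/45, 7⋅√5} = {-7/19, -2/85, 3/8, 5/2, 3⋅√11} × {-8/7, 7/45}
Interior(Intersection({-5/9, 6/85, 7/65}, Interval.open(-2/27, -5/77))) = EmptySet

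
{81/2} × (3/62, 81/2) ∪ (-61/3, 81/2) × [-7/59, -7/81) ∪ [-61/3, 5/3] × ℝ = ([-61/3, 5/3] × ℝ) ∪ ({81/2} × (3/62, 81/2)) ∪ ((-61/3, 81/2) × [-7/59, -7/81))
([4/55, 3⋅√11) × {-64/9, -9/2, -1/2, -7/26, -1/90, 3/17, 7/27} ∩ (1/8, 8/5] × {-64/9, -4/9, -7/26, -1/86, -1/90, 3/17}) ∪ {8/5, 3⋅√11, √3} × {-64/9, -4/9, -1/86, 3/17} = ((1/8, 8/5] × {-64/9, -7/26, -1/90, 3/17}) ∪ ({8/5, 3⋅√11, √3} × {-64/9, -4/9, -1/86, 3/17})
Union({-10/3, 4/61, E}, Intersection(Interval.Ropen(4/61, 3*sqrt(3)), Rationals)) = Union({-10/3, E}, Intersection(Interval.Ropen(4/61, 3*sqrt(3)), Rationals))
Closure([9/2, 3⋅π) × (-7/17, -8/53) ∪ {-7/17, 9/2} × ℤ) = ({-7/17, 9/2} × ℤ) ∪ ({9/2, 3⋅π} × [-7/17, -8/53]) ∪ ([9/2, 3⋅π] × {-7/17, -8/53}) ∪ ([9/2, 3⋅π) × (-7/17, -8/53))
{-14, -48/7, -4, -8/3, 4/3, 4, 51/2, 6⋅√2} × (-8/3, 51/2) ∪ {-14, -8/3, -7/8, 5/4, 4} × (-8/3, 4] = ({-14, -8/3, -7/8, 5/4, 4} × (-8/3, 4]) ∪ ({-14, -48/7, -4, -8/3, 4/3, 4, 51/2, 6⋅√2} × (-8/3, 51/2))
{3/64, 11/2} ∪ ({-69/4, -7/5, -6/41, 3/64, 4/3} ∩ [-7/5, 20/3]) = {-7/5, -6/41, 3/64, 4/3, 11/2}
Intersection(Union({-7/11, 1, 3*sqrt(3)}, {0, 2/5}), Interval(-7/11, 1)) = {-7/11, 0, 2/5, 1}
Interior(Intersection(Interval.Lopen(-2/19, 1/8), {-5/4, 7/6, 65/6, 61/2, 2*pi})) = EmptySet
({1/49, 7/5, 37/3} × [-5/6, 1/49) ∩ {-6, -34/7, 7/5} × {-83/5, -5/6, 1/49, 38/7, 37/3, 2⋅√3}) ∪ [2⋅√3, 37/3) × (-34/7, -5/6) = ({7/5} × {-5/6}) ∪ ([2⋅√3, 37/3) × (-34/7, -5/6))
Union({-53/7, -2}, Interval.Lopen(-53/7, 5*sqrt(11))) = Interval(-53/7, 5*sqrt(11))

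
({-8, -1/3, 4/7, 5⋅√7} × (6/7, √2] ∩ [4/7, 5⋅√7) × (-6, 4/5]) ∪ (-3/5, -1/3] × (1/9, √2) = (-3/5, -1/3] × (1/9, √2)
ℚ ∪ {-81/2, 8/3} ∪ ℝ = ℝ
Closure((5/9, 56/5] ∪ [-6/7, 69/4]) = [-6/7, 69/4]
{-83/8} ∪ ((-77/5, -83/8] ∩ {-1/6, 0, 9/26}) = {-83/8}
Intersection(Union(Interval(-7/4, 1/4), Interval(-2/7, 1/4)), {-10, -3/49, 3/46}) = {-3/49, 3/46}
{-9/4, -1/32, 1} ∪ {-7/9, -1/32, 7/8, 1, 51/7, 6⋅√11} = {-9/4, -7/9, -1/32, 7/8, 1, 51/7, 6⋅√11}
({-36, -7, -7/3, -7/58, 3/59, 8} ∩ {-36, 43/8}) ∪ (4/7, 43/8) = {-36} ∪ (4/7, 43/8)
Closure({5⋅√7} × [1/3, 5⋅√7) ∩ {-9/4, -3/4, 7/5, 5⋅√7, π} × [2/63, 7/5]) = {5⋅√7} × [1/3, 7/5]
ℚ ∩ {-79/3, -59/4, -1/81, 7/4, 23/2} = {-79/3, -59/4, -1/81, 7/4, 23/2}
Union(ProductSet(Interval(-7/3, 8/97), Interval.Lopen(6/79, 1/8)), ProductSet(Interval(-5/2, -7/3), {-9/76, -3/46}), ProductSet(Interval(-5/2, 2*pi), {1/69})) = Union(ProductSet(Interval(-5/2, -7/3), {-9/76, -3/46}), ProductSet(Interval(-5/2, 2*pi), {1/69}), ProductSet(Interval(-7/3, 8/97), Interval.Lopen(6/79, 1/8)))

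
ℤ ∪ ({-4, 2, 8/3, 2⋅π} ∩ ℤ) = ℤ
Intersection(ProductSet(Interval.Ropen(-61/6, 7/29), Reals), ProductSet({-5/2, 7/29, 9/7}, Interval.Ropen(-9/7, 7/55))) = ProductSet({-5/2}, Interval.Ropen(-9/7, 7/55))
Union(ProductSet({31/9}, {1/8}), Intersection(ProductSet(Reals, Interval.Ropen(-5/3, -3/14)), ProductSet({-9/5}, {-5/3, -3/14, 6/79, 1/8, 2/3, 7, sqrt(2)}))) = Union(ProductSet({-9/5}, {-5/3}), ProductSet({31/9}, {1/8}))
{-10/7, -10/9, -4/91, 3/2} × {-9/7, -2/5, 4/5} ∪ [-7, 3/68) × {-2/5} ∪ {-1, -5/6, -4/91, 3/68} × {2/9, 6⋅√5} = ([-7, 3/68) × {-2/5}) ∪ ({-10/7, -10/9, -4/91, 3/2} × {-9/7, -2/5, 4/5}) ∪ ({-1, -5/6, -4/91, 3/68} × {2/9, 6⋅√5})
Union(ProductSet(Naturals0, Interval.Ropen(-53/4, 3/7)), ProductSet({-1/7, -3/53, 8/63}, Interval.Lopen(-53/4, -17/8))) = Union(ProductSet({-1/7, -3/53, 8/63}, Interval.Lopen(-53/4, -17/8)), ProductSet(Naturals0, Interval.Ropen(-53/4, 3/7)))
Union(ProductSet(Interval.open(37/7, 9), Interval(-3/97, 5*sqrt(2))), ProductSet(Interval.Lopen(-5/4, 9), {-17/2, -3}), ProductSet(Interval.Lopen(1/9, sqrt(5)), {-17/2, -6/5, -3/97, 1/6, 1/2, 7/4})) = Union(ProductSet(Interval.Lopen(-5/4, 9), {-17/2, -3}), ProductSet(Interval.Lopen(1/9, sqrt(5)), {-17/2, -6/5, -3/97, 1/6, 1/2, 7/4}), ProductSet(Interval.open(37/7, 9), Interval(-3/97, 5*sqrt(2))))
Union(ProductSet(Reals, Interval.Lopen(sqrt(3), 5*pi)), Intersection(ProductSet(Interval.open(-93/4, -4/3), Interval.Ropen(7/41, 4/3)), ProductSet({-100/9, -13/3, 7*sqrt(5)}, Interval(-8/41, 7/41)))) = Union(ProductSet({-100/9, -13/3}, {7/41}), ProductSet(Reals, Interval.Lopen(sqrt(3), 5*pi)))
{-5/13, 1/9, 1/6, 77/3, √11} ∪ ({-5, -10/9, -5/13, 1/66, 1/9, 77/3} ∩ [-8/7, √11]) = {-10/9, -5/13, 1/66, 1/9, 1/6, 77/3, √11}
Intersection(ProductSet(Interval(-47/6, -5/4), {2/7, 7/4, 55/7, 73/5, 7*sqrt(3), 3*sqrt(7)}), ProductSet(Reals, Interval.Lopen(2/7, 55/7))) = ProductSet(Interval(-47/6, -5/4), {7/4, 55/7})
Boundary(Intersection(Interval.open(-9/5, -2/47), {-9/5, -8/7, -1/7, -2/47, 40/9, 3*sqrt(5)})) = {-8/7, -1/7}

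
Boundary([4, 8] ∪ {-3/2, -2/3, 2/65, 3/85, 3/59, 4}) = {-3/2, -2/3, 2/65, 3/85, 3/59, 4, 8}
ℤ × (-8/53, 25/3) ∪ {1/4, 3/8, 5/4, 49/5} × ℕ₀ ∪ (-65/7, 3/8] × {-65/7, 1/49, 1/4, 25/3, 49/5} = ({1/4, 3/8, 5/4, 49/5} × ℕ₀) ∪ (ℤ × (-8/53, 25/3)) ∪ ((-65/7, 3/8] × {-65/7, 1/49, 1/4, 25/3, 49/5})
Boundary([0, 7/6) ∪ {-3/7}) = {-3/7, 0, 7/6}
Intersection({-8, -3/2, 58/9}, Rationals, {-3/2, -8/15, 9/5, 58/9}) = {-3/2, 58/9}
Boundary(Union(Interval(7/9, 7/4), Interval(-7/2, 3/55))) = {-7/2, 3/55, 7/9, 7/4}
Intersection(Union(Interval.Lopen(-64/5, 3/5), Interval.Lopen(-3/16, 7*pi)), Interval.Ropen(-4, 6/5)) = Interval.Ropen(-4, 6/5)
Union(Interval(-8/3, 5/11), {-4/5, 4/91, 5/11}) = Interval(-8/3, 5/11)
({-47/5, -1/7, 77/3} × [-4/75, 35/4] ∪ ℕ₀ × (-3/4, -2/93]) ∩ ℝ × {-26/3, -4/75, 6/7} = (ℕ₀ × {-4/75}) ∪ ({-47/5, -1/7, 77/3} × {-4/75, 6/7})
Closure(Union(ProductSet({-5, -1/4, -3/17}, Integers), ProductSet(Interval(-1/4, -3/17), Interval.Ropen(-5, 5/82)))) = Union(ProductSet({-5, -1/4, -3/17}, Integers), ProductSet(Interval(-1/4, -3/17), Interval(-5, 5/82)))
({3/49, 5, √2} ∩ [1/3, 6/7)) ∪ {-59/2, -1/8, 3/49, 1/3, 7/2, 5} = {-59/2, -1/8, 3/49, 1/3, 7/2, 5}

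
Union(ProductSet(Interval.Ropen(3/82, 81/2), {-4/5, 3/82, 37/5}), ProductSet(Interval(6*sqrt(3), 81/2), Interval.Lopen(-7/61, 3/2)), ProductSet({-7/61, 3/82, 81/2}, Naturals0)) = Union(ProductSet({-7/61, 3/82, 81/2}, Naturals0), ProductSet(Interval.Ropen(3/82, 81/2), {-4/5, 3/82, 37/5}), ProductSet(Interval(6*sqrt(3), 81/2), Interval.Lopen(-7/61, 3/2)))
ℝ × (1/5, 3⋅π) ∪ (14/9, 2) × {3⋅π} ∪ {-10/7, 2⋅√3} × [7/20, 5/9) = (ℝ × (1/5, 3⋅π)) ∪ ((14/9, 2) × {3⋅π})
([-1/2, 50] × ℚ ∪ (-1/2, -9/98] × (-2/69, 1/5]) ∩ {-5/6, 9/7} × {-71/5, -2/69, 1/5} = {9/7} × {-71/5, -2/69, 1/5}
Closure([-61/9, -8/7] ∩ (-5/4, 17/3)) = [-5/4, -8/7]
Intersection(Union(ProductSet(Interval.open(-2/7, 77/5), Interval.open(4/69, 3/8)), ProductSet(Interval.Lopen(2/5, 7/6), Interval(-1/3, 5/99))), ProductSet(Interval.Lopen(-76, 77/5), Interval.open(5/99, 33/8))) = ProductSet(Interval.open(-2/7, 77/5), Interval.open(4/69, 3/8))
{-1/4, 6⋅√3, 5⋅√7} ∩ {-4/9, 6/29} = ∅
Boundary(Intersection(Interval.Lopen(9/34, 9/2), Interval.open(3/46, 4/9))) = {9/34, 4/9}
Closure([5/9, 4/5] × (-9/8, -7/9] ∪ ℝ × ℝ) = ℝ × ℝ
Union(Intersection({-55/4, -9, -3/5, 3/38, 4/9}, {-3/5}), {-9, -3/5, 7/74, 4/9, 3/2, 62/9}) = {-9, -3/5, 7/74, 4/9, 3/2, 62/9}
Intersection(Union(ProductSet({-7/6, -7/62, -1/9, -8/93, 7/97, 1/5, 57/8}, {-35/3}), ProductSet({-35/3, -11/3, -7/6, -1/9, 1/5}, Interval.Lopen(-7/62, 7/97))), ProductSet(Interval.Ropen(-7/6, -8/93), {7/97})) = ProductSet({-7/6, -1/9}, {7/97})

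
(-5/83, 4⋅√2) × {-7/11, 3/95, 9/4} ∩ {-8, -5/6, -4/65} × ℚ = ∅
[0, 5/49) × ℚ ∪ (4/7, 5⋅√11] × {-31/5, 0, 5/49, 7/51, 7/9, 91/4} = ([0, 5/49) × ℚ) ∪ ((4/7, 5⋅√11] × {-31/5, 0, 5/49, 7/51, 7/9, 91/4})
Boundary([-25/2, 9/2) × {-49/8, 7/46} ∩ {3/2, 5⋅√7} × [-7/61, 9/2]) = {3/2} × {7/46}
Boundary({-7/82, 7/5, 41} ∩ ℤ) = {41}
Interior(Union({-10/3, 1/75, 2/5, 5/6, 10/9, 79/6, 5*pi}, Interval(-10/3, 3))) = Interval.open(-10/3, 3)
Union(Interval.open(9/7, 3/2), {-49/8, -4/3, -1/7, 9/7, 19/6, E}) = Union({-49/8, -4/3, -1/7, 19/6, E}, Interval.Ropen(9/7, 3/2))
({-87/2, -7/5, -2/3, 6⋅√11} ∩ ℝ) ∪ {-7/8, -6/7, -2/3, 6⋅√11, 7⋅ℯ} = {-87/2, -7/5, -7/8, -6/7, -2/3, 6⋅√11, 7⋅ℯ}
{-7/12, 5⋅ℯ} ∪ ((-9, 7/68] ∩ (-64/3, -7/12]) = (-9, -7/12] ∪ {5⋅ℯ}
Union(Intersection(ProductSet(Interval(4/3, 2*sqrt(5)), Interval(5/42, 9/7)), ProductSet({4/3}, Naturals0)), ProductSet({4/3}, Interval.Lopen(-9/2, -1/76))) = ProductSet({4/3}, Union(Interval.Lopen(-9/2, -1/76), Range(1, 2, 1)))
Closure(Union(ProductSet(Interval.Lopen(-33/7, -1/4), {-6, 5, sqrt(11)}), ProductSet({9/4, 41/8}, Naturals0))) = Union(ProductSet({9/4, 41/8}, Naturals0), ProductSet(Interval(-33/7, -1/4), {-6, 5, sqrt(11)}))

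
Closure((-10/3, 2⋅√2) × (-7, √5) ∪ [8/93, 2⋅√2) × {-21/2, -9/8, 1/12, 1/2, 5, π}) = ({-10/3, 2⋅√2} × [-7, √5]) ∪ ([-10/3, 2⋅√2] × {-7, √5}) ∪ ((-10/3, 2⋅√2) × (-7, √5)) ∪ ([8/93, 2⋅√2] × {-21/2, -9/8, 1/12, 1/2, 5, π})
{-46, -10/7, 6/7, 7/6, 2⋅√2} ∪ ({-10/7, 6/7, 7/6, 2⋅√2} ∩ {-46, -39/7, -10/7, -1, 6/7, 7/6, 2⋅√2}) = {-46, -10/7, 6/7, 7/6, 2⋅√2}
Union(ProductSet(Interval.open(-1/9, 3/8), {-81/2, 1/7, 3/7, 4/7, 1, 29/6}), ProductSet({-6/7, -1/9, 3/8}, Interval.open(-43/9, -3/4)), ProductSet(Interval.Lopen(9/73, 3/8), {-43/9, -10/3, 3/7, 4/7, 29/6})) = Union(ProductSet({-6/7, -1/9, 3/8}, Interval.open(-43/9, -3/4)), ProductSet(Interval.open(-1/9, 3/8), {-81/2, 1/7, 3/7, 4/7, 1, 29/6}), ProductSet(Interval.Lopen(9/73, 3/8), {-43/9, -10/3, 3/7, 4/7, 29/6}))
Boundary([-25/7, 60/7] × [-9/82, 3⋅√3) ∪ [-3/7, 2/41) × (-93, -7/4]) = ({-3/7, 2/41} × [-93, -7/4]) ∪ ([-3/7, 2/41] × {-93, -7/4}) ∪ ({-25/7, 60/7} × [-9/82, 3⋅√3]) ∪ ([-25/7, 60/7] × {-9/82, 3⋅√3})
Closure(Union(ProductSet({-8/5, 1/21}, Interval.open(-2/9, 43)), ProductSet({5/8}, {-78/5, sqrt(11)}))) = Union(ProductSet({5/8}, {-78/5, sqrt(11)}), ProductSet({-8/5, 1/21}, Interval(-2/9, 43)))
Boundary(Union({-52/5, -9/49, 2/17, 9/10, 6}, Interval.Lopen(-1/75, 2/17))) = {-52/5, -9/49, -1/75, 2/17, 9/10, 6}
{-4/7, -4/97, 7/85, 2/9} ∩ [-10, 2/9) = {-4/7, -4/97, 7/85}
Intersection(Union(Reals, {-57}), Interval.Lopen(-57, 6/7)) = Interval.Lopen(-57, 6/7)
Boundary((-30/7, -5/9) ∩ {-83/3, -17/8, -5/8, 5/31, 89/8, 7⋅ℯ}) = {-17/8, -5/8}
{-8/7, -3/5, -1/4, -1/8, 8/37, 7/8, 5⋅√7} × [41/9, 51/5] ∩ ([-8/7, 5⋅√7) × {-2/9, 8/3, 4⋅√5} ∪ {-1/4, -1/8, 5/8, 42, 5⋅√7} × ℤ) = ({-1/4, -1/8, 5⋅√7} × {5, 6, …, 10}) ∪ ({-8/7, -3/5, -1/4, -1/8, 8/37, 7/8} × {4⋅√5})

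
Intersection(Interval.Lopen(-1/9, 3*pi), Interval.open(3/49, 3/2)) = Interval.open(3/49, 3/2)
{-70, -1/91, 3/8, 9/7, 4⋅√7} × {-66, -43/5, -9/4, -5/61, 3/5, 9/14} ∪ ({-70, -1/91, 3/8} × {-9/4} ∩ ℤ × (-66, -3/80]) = {-70, -1/91, 3/8, 9/7, 4⋅√7} × {-66, -43/5, -9/4, -5/61, 3/5, 9/14}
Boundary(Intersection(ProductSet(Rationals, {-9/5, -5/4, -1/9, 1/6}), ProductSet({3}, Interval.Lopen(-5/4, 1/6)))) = ProductSet({3}, {-1/9, 1/6})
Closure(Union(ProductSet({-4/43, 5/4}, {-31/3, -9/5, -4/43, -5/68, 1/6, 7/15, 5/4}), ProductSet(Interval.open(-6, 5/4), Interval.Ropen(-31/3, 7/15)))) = Union(ProductSet({-6, 5/4}, Interval(-31/3, 7/15)), ProductSet({-4/43, 5/4}, {-31/3, -9/5, -4/43, -5/68, 1/6, 7/15, 5/4}), ProductSet(Interval(-6, 5/4), {-31/3, 7/15}), ProductSet(Interval.open(-6, 5/4), Interval.Ropen(-31/3, 7/15)))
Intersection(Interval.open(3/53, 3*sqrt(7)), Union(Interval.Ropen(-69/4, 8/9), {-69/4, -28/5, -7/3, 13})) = Interval.open(3/53, 8/9)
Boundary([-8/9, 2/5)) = {-8/9, 2/5}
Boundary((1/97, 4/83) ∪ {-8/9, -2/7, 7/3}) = {-8/9, -2/7, 1/97, 4/83, 7/3}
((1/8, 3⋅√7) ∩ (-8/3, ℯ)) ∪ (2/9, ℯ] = (1/8, ℯ]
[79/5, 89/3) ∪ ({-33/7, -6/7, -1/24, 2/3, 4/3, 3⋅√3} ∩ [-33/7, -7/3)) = {-33/7} ∪ [79/5, 89/3)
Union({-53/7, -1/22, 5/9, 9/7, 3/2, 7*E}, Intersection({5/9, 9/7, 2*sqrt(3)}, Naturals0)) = {-53/7, -1/22, 5/9, 9/7, 3/2, 7*E}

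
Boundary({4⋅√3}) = {4⋅√3}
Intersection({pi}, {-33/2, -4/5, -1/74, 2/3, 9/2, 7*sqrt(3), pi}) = {pi}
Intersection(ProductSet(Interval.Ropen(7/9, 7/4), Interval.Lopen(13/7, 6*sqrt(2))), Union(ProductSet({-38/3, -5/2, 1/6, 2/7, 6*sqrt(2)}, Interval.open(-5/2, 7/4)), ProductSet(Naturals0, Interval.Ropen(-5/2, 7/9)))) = EmptySet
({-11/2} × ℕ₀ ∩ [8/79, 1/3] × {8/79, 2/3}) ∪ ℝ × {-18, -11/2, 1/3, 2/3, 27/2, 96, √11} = ℝ × {-18, -11/2, 1/3, 2/3, 27/2, 96, √11}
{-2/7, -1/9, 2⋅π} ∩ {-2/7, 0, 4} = {-2/7}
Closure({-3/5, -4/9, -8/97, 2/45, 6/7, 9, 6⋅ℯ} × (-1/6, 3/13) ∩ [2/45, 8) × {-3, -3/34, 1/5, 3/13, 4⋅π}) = {2/45, 6/7} × {-3/34, 1/5}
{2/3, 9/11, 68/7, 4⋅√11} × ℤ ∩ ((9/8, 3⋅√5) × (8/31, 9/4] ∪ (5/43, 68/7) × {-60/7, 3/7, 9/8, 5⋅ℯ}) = ∅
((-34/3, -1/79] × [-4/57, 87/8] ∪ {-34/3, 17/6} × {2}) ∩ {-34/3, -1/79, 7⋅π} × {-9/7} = ∅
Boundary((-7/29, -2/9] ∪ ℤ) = {-7/29, -2/9} ∪ (ℤ \ (-7/29, -2/9))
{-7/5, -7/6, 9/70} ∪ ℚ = ℚ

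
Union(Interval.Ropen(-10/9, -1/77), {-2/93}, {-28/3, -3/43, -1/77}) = Union({-28/3}, Interval(-10/9, -1/77))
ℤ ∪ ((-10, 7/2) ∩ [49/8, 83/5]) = ℤ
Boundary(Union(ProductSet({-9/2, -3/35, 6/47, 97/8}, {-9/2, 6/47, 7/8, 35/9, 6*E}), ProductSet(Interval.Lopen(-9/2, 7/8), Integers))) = Union(ProductSet({-9/2, -3/35, 6/47, 97/8}, {-9/2, 6/47, 7/8, 35/9, 6*E}), ProductSet(Interval(-9/2, 7/8), Integers))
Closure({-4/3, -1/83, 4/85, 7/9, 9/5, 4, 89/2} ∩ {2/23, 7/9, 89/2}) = {7/9, 89/2}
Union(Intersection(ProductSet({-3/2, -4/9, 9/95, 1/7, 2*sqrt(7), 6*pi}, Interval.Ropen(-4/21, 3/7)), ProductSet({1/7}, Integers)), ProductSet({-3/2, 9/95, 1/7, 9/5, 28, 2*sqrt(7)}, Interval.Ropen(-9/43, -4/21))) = Union(ProductSet({1/7}, Range(0, 1, 1)), ProductSet({-3/2, 9/95, 1/7, 9/5, 28, 2*sqrt(7)}, Interval.Ropen(-9/43, -4/21)))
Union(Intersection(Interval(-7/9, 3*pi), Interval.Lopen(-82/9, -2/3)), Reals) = Interval(-oo, oo)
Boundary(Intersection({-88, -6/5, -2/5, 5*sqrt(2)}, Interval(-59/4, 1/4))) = {-6/5, -2/5}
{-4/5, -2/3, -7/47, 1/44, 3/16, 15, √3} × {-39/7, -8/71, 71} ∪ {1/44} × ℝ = ({1/44} × ℝ) ∪ ({-4/5, -2/3, -7/47, 1/44, 3/16, 15, √3} × {-39/7, -8/71, 71})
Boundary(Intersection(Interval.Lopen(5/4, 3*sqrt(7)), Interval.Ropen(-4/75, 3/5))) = EmptySet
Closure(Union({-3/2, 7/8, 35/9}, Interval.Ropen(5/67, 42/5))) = Union({-3/2}, Interval(5/67, 42/5))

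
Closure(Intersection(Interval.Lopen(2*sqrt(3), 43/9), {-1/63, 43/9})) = {43/9}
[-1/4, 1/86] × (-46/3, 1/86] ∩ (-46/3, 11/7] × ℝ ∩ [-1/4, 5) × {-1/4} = [-1/4, 1/86] × {-1/4}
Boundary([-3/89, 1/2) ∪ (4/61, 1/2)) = {-3/89, 1/2}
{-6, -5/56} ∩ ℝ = {-6, -5/56}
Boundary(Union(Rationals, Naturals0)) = Reals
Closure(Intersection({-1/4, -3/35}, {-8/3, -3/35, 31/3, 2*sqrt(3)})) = {-3/35}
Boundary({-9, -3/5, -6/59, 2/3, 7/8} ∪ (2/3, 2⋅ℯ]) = {-9, -3/5, -6/59, 2/3, 2⋅ℯ}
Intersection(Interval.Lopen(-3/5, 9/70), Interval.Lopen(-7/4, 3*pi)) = Interval.Lopen(-3/5, 9/70)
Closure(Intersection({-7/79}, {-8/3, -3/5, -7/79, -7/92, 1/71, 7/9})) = {-7/79}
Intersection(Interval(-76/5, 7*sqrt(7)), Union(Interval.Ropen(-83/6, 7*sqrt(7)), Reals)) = Interval(-76/5, 7*sqrt(7))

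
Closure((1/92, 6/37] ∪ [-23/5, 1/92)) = [-23/5, 6/37]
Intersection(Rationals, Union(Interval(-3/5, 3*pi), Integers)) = Union(Integers, Intersection(Interval(-3/5, 3*pi), Rationals))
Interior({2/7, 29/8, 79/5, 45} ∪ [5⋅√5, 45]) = (5⋅√5, 45)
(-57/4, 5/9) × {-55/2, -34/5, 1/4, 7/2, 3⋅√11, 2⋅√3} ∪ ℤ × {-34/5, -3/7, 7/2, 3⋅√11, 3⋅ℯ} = (ℤ × {-34/5, -3/7, 7/2, 3⋅√11, 3⋅ℯ}) ∪ ((-57/4, 5/9) × {-55/2, -34/5, 1/4, 7/2, 3⋅√11, 2⋅√3})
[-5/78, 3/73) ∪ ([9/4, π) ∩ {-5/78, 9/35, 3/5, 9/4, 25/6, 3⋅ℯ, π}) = [-5/78, 3/73) ∪ {9/4}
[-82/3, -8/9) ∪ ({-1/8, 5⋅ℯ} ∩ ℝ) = [-82/3, -8/9) ∪ {-1/8, 5⋅ℯ}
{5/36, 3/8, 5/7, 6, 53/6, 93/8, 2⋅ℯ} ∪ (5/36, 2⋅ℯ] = [5/36, 2⋅ℯ] ∪ {6, 53/6, 93/8}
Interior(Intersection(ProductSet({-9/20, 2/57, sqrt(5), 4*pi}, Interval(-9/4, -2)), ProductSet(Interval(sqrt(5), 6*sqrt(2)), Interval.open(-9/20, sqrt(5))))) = EmptySet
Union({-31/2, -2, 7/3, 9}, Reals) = Reals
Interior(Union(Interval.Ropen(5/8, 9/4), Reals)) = Interval(-oo, oo)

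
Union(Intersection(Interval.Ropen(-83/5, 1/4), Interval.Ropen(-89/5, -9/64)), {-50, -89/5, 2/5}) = Union({-50, -89/5, 2/5}, Interval.Ropen(-83/5, -9/64))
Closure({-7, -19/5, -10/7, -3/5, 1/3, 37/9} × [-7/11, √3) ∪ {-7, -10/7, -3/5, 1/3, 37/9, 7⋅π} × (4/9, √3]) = ({-7, -19/5, -10/7, -3/5, 1/3, 37/9} × [-7/11, √3]) ∪ ({-7, -10/7, -3/5, 1/3, 37/9, 7⋅π} × [4/9, √3])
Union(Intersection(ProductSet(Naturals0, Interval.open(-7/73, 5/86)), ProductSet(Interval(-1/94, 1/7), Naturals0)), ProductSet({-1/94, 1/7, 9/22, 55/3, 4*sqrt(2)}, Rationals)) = Union(ProductSet({-1/94, 1/7, 9/22, 55/3, 4*sqrt(2)}, Rationals), ProductSet(Range(0, 1, 1), Range(0, 1, 1)))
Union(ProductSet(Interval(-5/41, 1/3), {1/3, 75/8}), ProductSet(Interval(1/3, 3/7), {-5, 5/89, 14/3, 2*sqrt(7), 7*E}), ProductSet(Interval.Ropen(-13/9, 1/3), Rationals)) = Union(ProductSet(Interval.Ropen(-13/9, 1/3), Rationals), ProductSet(Interval(-5/41, 1/3), {1/3, 75/8}), ProductSet(Interval(1/3, 3/7), {-5, 5/89, 14/3, 2*sqrt(7), 7*E}))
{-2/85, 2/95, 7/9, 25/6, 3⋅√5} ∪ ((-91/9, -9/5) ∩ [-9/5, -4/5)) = {-2/85, 2/95, 7/9, 25/6, 3⋅√5}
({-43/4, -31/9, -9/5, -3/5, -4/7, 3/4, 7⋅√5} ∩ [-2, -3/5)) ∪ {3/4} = {-9/5, 3/4}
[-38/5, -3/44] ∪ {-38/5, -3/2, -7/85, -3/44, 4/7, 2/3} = [-38/5, -3/44] ∪ {4/7, 2/3}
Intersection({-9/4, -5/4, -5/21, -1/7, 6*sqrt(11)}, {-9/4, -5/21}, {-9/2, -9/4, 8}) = {-9/4}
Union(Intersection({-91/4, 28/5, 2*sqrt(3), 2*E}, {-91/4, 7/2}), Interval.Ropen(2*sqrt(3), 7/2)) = Union({-91/4}, Interval.Ropen(2*sqrt(3), 7/2))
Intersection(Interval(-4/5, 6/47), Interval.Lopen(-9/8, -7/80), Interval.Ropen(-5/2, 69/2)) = Interval(-4/5, -7/80)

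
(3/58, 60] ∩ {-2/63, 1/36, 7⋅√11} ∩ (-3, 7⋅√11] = {7⋅√11}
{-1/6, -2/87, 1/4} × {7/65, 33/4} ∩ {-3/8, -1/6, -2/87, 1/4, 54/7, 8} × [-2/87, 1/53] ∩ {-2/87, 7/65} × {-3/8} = ∅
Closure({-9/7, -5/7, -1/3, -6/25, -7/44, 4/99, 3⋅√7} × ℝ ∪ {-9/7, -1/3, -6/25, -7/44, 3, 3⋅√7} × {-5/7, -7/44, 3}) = ({-9/7, -5/7, -1/3, -6/25, -7/44, 4/99, 3⋅√7} × ℝ) ∪ ({-9/7, -1/3, -6/25, -7/44, 3, 3⋅√7} × {-5/7, -7/44, 3})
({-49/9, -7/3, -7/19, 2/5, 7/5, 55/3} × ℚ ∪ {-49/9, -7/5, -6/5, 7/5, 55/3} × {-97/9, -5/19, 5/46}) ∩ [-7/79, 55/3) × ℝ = {2/5, 7/5} × ℚ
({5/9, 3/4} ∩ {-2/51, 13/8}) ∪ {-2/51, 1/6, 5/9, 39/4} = {-2/51, 1/6, 5/9, 39/4}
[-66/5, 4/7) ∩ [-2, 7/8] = [-2, 4/7)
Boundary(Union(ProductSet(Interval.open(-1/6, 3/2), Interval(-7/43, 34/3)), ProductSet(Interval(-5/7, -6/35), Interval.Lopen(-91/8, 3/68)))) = Union(ProductSet({-5/7, -6/35}, Interval(-91/8, 3/68)), ProductSet({-1/6, 3/2}, Interval(-7/43, 34/3)), ProductSet(Interval(-5/7, -6/35), {-91/8, 3/68}), ProductSet(Interval(-1/6, 3/2), {-7/43, 34/3}))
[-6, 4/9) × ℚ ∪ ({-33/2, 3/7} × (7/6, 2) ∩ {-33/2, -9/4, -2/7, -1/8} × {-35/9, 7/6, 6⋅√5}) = [-6, 4/9) × ℚ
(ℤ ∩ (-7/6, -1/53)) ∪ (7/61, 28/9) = {-1} ∪ (7/61, 28/9)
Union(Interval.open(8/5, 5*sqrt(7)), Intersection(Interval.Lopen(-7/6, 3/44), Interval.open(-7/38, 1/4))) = Union(Interval.Lopen(-7/38, 3/44), Interval.open(8/5, 5*sqrt(7)))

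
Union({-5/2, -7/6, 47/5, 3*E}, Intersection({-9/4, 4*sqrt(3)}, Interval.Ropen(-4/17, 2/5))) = {-5/2, -7/6, 47/5, 3*E}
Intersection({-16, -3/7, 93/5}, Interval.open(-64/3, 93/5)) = {-16, -3/7}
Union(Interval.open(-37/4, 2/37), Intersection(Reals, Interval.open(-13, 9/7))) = Interval.open(-13, 9/7)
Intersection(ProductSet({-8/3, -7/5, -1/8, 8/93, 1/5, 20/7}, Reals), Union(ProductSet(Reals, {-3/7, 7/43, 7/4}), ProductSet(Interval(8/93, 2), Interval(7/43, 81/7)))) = Union(ProductSet({8/93, 1/5}, Interval(7/43, 81/7)), ProductSet({-8/3, -7/5, -1/8, 8/93, 1/5, 20/7}, {-3/7, 7/43, 7/4}))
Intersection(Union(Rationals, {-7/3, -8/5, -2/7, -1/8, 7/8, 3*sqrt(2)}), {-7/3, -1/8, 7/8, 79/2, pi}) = {-7/3, -1/8, 7/8, 79/2}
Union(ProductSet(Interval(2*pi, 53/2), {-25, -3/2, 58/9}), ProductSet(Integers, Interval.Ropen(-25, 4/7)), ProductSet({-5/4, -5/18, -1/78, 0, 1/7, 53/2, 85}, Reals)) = Union(ProductSet({-5/4, -5/18, -1/78, 0, 1/7, 53/2, 85}, Reals), ProductSet(Integers, Interval.Ropen(-25, 4/7)), ProductSet(Interval(2*pi, 53/2), {-25, -3/2, 58/9}))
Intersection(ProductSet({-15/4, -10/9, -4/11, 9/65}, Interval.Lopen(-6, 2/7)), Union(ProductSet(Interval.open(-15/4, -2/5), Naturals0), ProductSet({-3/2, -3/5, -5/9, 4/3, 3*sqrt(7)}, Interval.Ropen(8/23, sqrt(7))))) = ProductSet({-10/9}, Range(0, 1, 1))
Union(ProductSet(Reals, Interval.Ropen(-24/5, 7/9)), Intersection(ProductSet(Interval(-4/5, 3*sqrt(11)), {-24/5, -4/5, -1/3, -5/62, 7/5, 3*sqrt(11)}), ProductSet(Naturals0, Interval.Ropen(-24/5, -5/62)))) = ProductSet(Reals, Interval.Ropen(-24/5, 7/9))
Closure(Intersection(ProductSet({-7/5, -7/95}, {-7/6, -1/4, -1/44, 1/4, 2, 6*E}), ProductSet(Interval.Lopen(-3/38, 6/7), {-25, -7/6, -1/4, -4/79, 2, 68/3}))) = ProductSet({-7/95}, {-7/6, -1/4, 2})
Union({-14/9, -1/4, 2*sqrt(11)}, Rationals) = Union({2*sqrt(11)}, Rationals)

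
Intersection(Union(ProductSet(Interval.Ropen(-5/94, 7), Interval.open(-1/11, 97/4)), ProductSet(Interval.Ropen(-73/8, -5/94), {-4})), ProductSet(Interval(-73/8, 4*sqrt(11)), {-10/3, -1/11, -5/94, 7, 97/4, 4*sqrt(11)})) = ProductSet(Interval.Ropen(-5/94, 7), {-5/94, 7, 4*sqrt(11)})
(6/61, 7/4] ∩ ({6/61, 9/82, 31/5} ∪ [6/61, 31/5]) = (6/61, 7/4]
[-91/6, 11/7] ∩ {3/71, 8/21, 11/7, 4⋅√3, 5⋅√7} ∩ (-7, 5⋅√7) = {3/71, 8/21, 11/7}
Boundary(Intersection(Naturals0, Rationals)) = Naturals0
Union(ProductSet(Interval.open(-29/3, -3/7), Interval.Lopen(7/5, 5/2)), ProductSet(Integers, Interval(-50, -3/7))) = Union(ProductSet(Integers, Interval(-50, -3/7)), ProductSet(Interval.open(-29/3, -3/7), Interval.Lopen(7/5, 5/2)))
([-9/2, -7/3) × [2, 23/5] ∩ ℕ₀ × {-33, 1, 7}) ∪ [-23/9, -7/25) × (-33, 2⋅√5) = [-23/9, -7/25) × (-33, 2⋅√5)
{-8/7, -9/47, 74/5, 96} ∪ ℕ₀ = {-8/7, -9/47, 74/5} ∪ ℕ₀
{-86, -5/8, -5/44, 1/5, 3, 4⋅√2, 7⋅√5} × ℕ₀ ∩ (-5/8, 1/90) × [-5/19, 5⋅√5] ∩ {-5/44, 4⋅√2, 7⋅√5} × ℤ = {-5/44} × {0, 1, …, 11}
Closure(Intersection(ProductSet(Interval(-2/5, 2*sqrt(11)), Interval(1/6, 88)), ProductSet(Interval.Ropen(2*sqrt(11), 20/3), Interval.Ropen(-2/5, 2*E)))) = ProductSet({2*sqrt(11)}, Interval(1/6, 2*E))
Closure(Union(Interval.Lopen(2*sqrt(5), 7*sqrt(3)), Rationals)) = Union(Interval(-oo, oo), Rationals)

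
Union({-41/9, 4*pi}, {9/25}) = {-41/9, 9/25, 4*pi}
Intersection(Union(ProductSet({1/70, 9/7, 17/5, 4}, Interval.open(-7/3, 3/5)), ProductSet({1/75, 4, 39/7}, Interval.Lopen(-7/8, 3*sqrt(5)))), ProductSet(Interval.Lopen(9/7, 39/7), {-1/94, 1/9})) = ProductSet({17/5, 4, 39/7}, {-1/94, 1/9})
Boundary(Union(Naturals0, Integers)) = Integers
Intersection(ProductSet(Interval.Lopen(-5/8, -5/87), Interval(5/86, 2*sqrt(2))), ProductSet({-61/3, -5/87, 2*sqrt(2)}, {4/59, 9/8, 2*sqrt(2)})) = ProductSet({-5/87}, {4/59, 9/8, 2*sqrt(2)})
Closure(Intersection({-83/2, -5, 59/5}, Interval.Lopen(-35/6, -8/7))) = {-5}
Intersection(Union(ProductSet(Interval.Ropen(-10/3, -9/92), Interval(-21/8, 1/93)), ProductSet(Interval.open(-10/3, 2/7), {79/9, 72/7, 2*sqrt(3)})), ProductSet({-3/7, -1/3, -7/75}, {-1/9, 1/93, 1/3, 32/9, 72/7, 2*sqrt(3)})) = Union(ProductSet({-3/7, -1/3}, {-1/9, 1/93}), ProductSet({-3/7, -1/3, -7/75}, {72/7, 2*sqrt(3)}))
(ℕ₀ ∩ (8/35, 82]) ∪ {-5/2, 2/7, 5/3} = {-5/2, 2/7, 5/3} ∪ {1, 2, …, 82}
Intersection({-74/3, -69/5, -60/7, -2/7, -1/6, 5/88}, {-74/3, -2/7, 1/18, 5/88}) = {-74/3, -2/7, 5/88}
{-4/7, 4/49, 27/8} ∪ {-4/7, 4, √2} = {-4/7, 4/49, 27/8, 4, √2}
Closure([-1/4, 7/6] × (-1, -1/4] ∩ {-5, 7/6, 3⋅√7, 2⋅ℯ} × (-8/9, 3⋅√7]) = {7/6} × [-8/9, -1/4]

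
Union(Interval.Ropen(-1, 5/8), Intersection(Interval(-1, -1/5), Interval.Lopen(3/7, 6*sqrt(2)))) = Interval.Ropen(-1, 5/8)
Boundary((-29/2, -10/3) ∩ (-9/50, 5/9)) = ∅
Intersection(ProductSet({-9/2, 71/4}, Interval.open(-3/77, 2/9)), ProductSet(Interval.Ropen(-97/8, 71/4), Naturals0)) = ProductSet({-9/2}, Range(0, 1, 1))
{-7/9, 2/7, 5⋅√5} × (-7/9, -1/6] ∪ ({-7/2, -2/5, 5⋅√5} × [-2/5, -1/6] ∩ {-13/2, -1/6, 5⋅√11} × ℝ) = {-7/9, 2/7, 5⋅√5} × (-7/9, -1/6]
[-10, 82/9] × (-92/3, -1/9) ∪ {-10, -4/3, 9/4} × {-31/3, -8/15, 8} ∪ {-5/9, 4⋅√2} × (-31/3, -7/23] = ({-10, -4/3, 9/4} × {-31/3, -8/15, 8}) ∪ ([-10, 82/9] × (-92/3, -1/9))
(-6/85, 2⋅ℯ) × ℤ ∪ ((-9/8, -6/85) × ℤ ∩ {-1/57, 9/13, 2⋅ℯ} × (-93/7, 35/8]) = (-6/85, 2⋅ℯ) × ℤ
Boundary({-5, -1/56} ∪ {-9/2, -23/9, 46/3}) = {-5, -9/2, -23/9, -1/56, 46/3}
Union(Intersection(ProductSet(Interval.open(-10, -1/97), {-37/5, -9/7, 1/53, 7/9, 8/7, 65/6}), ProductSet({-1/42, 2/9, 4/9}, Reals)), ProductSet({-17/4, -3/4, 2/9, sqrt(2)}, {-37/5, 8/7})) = Union(ProductSet({-1/42}, {-37/5, -9/7, 1/53, 7/9, 8/7, 65/6}), ProductSet({-17/4, -3/4, 2/9, sqrt(2)}, {-37/5, 8/7}))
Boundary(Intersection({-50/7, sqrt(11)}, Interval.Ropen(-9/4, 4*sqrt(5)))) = {sqrt(11)}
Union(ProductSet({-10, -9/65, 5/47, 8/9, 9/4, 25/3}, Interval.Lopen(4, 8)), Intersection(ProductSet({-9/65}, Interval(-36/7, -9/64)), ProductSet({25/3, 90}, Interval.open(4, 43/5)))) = ProductSet({-10, -9/65, 5/47, 8/9, 9/4, 25/3}, Interval.Lopen(4, 8))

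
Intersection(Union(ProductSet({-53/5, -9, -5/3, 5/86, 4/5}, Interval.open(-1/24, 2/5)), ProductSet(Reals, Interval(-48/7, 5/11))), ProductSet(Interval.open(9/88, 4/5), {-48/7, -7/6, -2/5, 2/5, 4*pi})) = ProductSet(Interval.open(9/88, 4/5), {-48/7, -7/6, -2/5, 2/5})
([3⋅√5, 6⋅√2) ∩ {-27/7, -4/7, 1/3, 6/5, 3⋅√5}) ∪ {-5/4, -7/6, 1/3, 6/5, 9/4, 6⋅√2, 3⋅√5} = {-5/4, -7/6, 1/3, 6/5, 9/4, 6⋅√2, 3⋅√5}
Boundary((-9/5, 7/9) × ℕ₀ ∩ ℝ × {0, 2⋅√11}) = [-9/5, 7/9] × {0}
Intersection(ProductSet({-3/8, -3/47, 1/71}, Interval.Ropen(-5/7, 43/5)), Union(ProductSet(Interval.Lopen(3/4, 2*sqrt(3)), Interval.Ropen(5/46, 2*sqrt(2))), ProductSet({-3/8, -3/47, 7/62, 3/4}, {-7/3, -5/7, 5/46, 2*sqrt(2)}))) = ProductSet({-3/8, -3/47}, {-5/7, 5/46, 2*sqrt(2)})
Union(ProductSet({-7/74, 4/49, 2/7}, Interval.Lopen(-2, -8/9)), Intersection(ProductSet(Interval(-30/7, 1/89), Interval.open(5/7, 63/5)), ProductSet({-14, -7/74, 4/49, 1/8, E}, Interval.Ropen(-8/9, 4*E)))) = Union(ProductSet({-7/74}, Interval.open(5/7, 4*E)), ProductSet({-7/74, 4/49, 2/7}, Interval.Lopen(-2, -8/9)))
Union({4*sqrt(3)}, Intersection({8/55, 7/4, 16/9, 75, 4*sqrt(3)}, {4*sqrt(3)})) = {4*sqrt(3)}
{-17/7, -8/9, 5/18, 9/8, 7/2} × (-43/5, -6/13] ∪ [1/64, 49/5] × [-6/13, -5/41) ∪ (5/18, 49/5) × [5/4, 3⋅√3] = ([1/64, 49/5] × [-6/13, -5/41)) ∪ ({-17/7, -8/9, 5/18, 9/8, 7/2} × (-43/5, -6/13]) ∪ ((5/18, 49/5) × [5/4, 3⋅√3])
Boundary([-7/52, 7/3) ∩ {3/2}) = {3/2}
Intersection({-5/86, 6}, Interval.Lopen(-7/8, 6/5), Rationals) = {-5/86}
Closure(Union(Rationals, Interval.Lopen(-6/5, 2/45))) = Union(Interval(-oo, oo), Rationals)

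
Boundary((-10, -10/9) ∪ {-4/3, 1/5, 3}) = {-10, -10/9, 1/5, 3}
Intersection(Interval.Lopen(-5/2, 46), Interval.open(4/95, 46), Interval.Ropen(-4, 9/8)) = Interval.open(4/95, 9/8)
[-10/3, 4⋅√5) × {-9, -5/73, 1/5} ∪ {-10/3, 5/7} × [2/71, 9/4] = ({-10/3, 5/7} × [2/71, 9/4]) ∪ ([-10/3, 4⋅√5) × {-9, -5/73, 1/5})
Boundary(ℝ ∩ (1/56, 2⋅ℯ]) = {1/56, 2⋅ℯ}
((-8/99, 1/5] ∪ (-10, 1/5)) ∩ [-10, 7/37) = (-10, 7/37)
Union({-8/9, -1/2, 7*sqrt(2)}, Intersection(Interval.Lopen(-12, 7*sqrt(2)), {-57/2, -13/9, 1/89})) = {-13/9, -8/9, -1/2, 1/89, 7*sqrt(2)}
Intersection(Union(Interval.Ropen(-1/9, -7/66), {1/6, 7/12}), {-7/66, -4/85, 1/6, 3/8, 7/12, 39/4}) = {1/6, 7/12}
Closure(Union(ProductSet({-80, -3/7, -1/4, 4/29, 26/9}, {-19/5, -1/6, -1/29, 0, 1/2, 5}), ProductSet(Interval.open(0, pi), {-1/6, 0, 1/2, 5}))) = Union(ProductSet({-80, -3/7, -1/4, 4/29, 26/9}, {-19/5, -1/6, -1/29, 0, 1/2, 5}), ProductSet(Interval(0, pi), {-1/6, 0, 1/2, 5}))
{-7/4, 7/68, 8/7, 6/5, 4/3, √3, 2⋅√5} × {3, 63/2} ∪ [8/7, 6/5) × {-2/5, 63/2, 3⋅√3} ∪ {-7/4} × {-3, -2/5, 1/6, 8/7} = ({-7/4} × {-3, -2/5, 1/6, 8/7}) ∪ ([8/7, 6/5) × {-2/5, 63/2, 3⋅√3}) ∪ ({-7/4, 7/68, 8/7, 6/5, 4/3, √3, 2⋅√5} × {3, 63/2})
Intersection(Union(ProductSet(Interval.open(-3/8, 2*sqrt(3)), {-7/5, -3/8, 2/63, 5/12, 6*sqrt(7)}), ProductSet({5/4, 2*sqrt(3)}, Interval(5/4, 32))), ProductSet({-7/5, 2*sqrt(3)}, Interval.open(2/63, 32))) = ProductSet({2*sqrt(3)}, Interval.Ropen(5/4, 32))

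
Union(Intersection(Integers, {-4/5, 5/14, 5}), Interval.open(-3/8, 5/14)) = Union({5}, Interval.open(-3/8, 5/14))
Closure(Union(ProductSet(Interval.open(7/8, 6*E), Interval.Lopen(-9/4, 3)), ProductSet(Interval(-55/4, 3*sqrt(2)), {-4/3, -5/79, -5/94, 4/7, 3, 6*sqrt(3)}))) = Union(ProductSet({7/8, 6*E}, Interval(-9/4, 3)), ProductSet(Interval(-55/4, 3*sqrt(2)), {-4/3, -5/79, -5/94, 4/7, 3, 6*sqrt(3)}), ProductSet(Interval(7/8, 6*E), {-9/4, 3}), ProductSet(Interval.open(7/8, 6*E), Interval.Lopen(-9/4, 3)))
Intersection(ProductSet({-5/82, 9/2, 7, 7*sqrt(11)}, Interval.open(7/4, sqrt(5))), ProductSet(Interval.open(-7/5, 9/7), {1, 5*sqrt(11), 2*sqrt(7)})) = EmptySet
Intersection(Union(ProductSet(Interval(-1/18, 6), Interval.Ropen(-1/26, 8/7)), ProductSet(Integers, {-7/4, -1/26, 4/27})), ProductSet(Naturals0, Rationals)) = Union(ProductSet(Naturals0, {-7/4, -1/26, 4/27}), ProductSet(Range(0, 7, 1), Intersection(Interval.Ropen(-1/26, 8/7), Rationals)))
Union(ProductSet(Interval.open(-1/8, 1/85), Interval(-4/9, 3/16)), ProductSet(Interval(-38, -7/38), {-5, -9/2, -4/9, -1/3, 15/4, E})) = Union(ProductSet(Interval(-38, -7/38), {-5, -9/2, -4/9, -1/3, 15/4, E}), ProductSet(Interval.open(-1/8, 1/85), Interval(-4/9, 3/16)))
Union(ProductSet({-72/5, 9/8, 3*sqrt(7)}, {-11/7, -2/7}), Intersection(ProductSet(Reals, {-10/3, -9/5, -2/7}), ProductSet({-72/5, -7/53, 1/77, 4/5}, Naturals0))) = ProductSet({-72/5, 9/8, 3*sqrt(7)}, {-11/7, -2/7})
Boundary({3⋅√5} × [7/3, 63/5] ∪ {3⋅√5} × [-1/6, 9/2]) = {3⋅√5} × [-1/6, 63/5]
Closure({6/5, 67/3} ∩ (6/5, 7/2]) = ∅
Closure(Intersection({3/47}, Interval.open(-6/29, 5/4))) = {3/47}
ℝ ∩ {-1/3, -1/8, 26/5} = {-1/3, -1/8, 26/5}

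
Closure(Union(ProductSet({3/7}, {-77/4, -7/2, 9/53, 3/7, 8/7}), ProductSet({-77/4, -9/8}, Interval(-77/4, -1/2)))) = Union(ProductSet({3/7}, {-77/4, -7/2, 9/53, 3/7, 8/7}), ProductSet({-77/4, -9/8}, Interval(-77/4, -1/2)))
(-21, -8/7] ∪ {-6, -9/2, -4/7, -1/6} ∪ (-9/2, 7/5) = (-21, 7/5)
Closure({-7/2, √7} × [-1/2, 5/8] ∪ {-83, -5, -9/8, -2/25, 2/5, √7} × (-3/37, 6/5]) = ({-7/2, √7} × [-1/2, 5/8]) ∪ ({-83, -5, -9/8, -2/25, 2/5, √7} × [-3/37, 6/5])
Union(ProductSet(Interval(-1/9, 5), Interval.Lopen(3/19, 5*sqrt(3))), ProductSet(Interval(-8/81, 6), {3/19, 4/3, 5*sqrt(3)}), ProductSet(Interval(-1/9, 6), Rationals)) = Union(ProductSet(Interval(-1/9, 5), Interval.Lopen(3/19, 5*sqrt(3))), ProductSet(Interval(-1/9, 6), Rationals), ProductSet(Interval(-8/81, 6), {3/19, 4/3, 5*sqrt(3)}))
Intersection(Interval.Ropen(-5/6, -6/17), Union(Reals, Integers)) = Interval.Ropen(-5/6, -6/17)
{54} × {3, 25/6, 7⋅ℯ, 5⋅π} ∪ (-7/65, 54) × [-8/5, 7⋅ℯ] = ({54} × {3, 25/6, 7⋅ℯ, 5⋅π}) ∪ ((-7/65, 54) × [-8/5, 7⋅ℯ])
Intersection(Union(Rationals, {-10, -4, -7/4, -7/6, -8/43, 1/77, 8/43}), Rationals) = Rationals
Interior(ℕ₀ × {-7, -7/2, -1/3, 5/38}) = ∅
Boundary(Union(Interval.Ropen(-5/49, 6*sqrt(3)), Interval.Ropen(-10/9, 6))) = {-10/9, 6*sqrt(3)}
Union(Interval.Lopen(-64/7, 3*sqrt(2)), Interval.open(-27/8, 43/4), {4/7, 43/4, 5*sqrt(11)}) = Union({5*sqrt(11)}, Interval.Lopen(-64/7, 43/4))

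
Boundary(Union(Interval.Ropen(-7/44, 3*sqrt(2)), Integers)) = Union(Complement(Integers, Interval.open(-7/44, 3*sqrt(2))), {-7/44, 3*sqrt(2)})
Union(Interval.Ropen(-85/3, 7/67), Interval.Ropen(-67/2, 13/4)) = Interval.Ropen(-67/2, 13/4)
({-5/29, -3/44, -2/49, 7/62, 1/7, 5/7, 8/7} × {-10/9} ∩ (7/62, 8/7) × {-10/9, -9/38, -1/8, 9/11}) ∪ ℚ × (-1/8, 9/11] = ({1/7, 5/7} × {-10/9}) ∪ (ℚ × (-1/8, 9/11])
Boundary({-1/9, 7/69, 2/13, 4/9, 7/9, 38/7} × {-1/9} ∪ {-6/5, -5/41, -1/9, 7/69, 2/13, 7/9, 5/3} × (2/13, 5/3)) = ({-1/9, 7/69, 2/13, 4/9, 7/9, 38/7} × {-1/9}) ∪ ({-6/5, -5/41, -1/9, 7/69, 2/13, 7/9, 5/3} × [2/13, 5/3])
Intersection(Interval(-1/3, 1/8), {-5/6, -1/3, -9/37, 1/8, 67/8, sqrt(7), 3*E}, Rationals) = {-1/3, -9/37, 1/8}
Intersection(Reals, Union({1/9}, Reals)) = Reals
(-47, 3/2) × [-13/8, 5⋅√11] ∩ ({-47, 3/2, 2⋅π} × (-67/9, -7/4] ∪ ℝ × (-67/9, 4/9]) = (-47, 3/2) × [-13/8, 4/9]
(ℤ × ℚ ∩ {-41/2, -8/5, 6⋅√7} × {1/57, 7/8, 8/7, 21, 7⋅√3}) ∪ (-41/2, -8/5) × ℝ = (-41/2, -8/5) × ℝ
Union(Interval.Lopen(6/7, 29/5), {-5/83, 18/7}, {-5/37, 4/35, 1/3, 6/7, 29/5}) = Union({-5/37, -5/83, 4/35, 1/3}, Interval(6/7, 29/5))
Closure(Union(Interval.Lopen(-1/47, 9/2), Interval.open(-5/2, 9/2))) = Interval(-5/2, 9/2)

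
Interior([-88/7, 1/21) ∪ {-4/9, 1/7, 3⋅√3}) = (-88/7, 1/21)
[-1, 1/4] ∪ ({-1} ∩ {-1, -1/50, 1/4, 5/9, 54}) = [-1, 1/4]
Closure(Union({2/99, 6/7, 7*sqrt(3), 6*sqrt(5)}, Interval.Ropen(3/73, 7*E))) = Union({2/99}, Interval(3/73, 7*E))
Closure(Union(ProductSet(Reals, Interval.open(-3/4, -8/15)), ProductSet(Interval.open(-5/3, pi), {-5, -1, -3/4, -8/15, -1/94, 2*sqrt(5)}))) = Union(ProductSet(Interval(-5/3, pi), {-5, -1, -3/4, -8/15, -1/94, 2*sqrt(5)}), ProductSet(Reals, Interval(-3/4, -8/15)))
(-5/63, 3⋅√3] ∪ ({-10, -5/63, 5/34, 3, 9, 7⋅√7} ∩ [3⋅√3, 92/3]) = (-5/63, 3⋅√3] ∪ {9, 7⋅√7}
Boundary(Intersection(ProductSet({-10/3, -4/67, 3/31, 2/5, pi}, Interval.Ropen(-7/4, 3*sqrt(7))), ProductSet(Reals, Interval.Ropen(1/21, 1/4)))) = ProductSet({-10/3, -4/67, 3/31, 2/5, pi}, Interval(1/21, 1/4))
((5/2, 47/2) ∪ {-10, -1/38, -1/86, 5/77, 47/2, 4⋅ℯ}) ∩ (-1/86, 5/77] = {5/77}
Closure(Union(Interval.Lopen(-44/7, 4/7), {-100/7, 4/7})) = Union({-100/7}, Interval(-44/7, 4/7))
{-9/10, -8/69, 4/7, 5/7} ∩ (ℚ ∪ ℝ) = {-9/10, -8/69, 4/7, 5/7}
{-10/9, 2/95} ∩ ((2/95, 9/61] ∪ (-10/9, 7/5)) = {2/95}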